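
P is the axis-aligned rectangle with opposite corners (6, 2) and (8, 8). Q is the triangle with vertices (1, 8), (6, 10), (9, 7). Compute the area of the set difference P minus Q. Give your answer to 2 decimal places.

10.50

|P| = 12, |P∩Q| = 1.5.
|P ∖ Q| = |P| − |P∩Q| = 12 − 1.5 = 10.50.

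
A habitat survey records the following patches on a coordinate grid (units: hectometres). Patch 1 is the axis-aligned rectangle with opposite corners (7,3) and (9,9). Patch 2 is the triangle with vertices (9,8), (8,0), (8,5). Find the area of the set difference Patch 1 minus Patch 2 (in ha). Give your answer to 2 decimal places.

|Patch 1| = 12, |Patch 1∩Patch 2| = 1.9375.
|Patch 1 ∖ Patch 2| = |Patch 1| − |Patch 1∩Patch 2| = 12 − 1.9375 = 10.06.

10.06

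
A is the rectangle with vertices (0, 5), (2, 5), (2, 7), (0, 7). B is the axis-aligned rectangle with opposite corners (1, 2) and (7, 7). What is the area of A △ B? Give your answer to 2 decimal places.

30.00

|A∩B|: x∈[1,2], y∈[5,7] → 1·2 = 2.
|A △ B| = |A| + |B| − 2·|A∩B| = 4 + 30 − 4 = 30.00.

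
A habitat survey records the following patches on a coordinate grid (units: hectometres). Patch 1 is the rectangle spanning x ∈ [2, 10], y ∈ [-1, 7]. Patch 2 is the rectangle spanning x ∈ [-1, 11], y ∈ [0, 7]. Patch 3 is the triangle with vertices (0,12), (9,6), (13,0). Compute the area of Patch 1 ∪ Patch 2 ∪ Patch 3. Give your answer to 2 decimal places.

By inclusion–exclusion:
Individual areas: |Patch 1| = 64, |Patch 2| = 84, |Patch 3| = 15.
|Patch 1∩Patch 2|: x∈[2,10], y∈[0,7] → 8·7 = 56.
|Patch 1∩Patch 3| = 7.1955.
|Patch 2∩Patch 3| = 8.6378.
|Patch 1∩Patch 2∩Patch 3| = 7.1955.
|Patch 1 ∪ Patch 2 ∪ Patch 3| = 163 − 71.8333 + 7.1955 = 98.36.

98.36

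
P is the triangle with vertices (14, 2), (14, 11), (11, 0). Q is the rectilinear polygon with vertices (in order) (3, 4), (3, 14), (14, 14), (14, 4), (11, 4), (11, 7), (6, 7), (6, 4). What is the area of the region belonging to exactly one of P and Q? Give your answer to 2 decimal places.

|P| = 13.5, |Q| = 95, |P∩Q| = 6.6818.
|P △ Q| = |P| + |Q| − 2·|P∩Q| = 13.5 + 95 − 13.3636 = 95.14.

95.14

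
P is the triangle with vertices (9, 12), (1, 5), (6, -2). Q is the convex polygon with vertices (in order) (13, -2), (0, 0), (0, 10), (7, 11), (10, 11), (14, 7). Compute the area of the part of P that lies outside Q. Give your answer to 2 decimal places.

|P| = 45.5, |P∩Q| = 44.4501.
|P ∖ Q| = |P| − |P∩Q| = 45.5 − 44.4501 = 1.05.

1.05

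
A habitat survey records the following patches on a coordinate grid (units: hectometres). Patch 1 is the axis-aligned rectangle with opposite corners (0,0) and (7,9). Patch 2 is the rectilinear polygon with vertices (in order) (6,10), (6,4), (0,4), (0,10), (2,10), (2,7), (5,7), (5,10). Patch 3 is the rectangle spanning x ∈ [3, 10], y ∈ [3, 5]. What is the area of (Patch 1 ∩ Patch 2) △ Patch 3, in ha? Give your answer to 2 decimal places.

|Patch 1 ∩ Patch 2| = 24.
|(Patch 1 ∩ Patch 2) ∩ Patch 3| = 3.
|(Patch 1 ∩ Patch 2) △ Patch 3| = 24 + 14 − 6 = 32.00.

32.00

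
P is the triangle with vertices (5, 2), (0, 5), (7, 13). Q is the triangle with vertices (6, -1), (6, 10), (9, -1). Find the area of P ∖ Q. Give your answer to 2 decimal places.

|P| = 30.5, |P∩Q| = 0.3409.
|P ∖ Q| = |P| − |P∩Q| = 30.5 − 0.3409 = 30.16.

30.16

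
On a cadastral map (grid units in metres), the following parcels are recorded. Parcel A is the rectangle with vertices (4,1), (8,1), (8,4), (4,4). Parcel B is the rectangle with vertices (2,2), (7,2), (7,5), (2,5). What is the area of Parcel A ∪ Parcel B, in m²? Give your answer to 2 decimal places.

21.00

By inclusion–exclusion:
Individual areas: |Parcel A| = 12, |Parcel B| = 15.
|Parcel A∩Parcel B|: x∈[4,7], y∈[2,4] → 3·2 = 6.
|Parcel A ∪ Parcel B| = 27 − 6 = 21.00.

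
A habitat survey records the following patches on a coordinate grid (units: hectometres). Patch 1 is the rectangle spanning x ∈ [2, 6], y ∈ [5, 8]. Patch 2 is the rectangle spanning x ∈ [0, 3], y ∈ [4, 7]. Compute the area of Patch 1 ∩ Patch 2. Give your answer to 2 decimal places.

|Patch 1∩Patch 2|: x∈[2,3], y∈[5,7] → 1·2 = 2.

2.00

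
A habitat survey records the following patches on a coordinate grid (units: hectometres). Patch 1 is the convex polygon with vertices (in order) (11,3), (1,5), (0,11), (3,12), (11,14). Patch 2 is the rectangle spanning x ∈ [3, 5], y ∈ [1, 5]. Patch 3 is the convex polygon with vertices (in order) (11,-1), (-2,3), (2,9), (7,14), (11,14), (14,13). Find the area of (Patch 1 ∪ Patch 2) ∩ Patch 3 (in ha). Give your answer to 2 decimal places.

|Patch 1 ∪ Patch 2| = 97.3.
|(Patch 1 ∪ Patch 2) ∩ Patch 3| = 85.95.

85.95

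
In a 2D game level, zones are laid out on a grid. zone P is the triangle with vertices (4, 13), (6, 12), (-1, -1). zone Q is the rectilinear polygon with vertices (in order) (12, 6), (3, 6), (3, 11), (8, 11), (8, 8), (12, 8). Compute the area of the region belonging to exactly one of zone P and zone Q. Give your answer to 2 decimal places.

|zone P| = 16.5, |zone Q| = 33, |zone P∩zone Q| = 5.5121.
|zone P △ zone Q| = |zone P| + |zone Q| − 2·|zone P∩zone Q| = 16.5 + 33 − 11.0242 = 38.48.

38.48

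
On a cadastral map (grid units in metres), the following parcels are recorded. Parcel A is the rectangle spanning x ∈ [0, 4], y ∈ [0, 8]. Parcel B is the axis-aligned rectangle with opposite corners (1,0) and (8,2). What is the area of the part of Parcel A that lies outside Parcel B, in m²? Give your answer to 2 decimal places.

26.00

|Parcel A∩Parcel B|: x∈[1,4], y∈[0,2] → 3·2 = 6.
|Parcel A| = 32.
|Parcel A ∖ Parcel B| = |Parcel A| − |Parcel A∩Parcel B| = 32 − 6 = 26.00.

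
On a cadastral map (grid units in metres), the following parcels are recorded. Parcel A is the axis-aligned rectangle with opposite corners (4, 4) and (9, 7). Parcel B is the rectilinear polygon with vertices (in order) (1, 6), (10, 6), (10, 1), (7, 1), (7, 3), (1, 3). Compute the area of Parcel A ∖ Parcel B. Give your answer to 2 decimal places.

|Parcel A| = 15, |Parcel A∩Parcel B| = 10.
|Parcel A ∖ Parcel B| = |Parcel A| − |Parcel A∩Parcel B| = 15 − 10 = 5.00.

5.00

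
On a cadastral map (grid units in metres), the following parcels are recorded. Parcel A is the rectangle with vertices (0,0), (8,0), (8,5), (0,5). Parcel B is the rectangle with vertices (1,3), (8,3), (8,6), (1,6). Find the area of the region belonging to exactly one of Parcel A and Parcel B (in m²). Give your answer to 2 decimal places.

|Parcel A∩Parcel B|: x∈[1,8], y∈[3,5] → 7·2 = 14.
|Parcel A △ Parcel B| = |Parcel A| + |Parcel B| − 2·|Parcel A∩Parcel B| = 40 + 21 − 28 = 33.00.

33.00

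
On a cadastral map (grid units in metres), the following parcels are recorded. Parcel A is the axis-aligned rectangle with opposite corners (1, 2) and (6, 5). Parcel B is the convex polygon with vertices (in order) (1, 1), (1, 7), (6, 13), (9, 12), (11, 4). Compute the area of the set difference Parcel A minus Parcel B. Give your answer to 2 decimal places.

|Parcel A| = 15, |Parcel A∩Parcel B| = 14.5833.
|Parcel A ∖ Parcel B| = |Parcel A| − |Parcel A∩Parcel B| = 15 − 14.5833 = 0.42.

0.42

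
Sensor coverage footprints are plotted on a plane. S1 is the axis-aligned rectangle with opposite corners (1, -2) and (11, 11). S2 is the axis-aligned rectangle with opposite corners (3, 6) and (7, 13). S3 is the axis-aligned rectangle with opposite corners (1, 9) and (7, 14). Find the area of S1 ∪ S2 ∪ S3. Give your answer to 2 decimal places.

By inclusion–exclusion:
Individual areas: |S1| = 130, |S2| = 28, |S3| = 30.
|S1∩S2|: x∈[3,7], y∈[6,11] → 4·5 = 20.
|S1∩S3|: x∈[1,7], y∈[9,11] → 6·2 = 12.
|S2∩S3|: x∈[3,7], y∈[9,13] → 4·4 = 16.
|S1∩S2∩S3| = 8.
|S1 ∪ S2 ∪ S3| = 188 − 48 + 8 = 148.00.

148.00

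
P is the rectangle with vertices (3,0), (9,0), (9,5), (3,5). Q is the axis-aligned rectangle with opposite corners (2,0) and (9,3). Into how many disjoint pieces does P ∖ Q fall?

1

P ∖ Q is a single connected region.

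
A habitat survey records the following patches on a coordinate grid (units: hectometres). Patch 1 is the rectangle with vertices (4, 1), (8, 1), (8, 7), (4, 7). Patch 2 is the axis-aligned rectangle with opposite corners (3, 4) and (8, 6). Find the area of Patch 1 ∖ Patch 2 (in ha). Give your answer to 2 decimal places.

|Patch 1∩Patch 2|: x∈[4,8], y∈[4,6] → 4·2 = 8.
|Patch 1| = 24.
|Patch 1 ∖ Patch 2| = |Patch 1| − |Patch 1∩Patch 2| = 24 − 8 = 16.00.

16.00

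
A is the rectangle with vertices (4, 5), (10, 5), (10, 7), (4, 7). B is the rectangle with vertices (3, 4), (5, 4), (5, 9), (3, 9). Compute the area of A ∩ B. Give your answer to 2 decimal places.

2.00

|A∩B|: x∈[4,5], y∈[5,7] → 1·2 = 2.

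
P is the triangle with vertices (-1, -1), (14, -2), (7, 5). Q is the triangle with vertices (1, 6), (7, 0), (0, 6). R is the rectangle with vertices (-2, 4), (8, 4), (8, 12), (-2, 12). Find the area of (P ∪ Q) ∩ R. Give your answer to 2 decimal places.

2.83

|P ∪ Q| = 51.3651.
|(P ∪ Q) ∩ R| = 2.83.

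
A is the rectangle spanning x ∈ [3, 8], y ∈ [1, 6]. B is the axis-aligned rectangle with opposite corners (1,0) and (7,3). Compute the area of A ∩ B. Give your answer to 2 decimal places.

8.00

|A∩B|: x∈[3,7], y∈[1,3] → 4·2 = 8.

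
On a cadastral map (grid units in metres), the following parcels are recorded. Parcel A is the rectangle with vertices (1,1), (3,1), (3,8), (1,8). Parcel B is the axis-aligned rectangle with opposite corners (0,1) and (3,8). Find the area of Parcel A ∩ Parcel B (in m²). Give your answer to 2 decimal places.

|Parcel A∩Parcel B|: x∈[1,3], y∈[1,8] → 2·7 = 14.

14.00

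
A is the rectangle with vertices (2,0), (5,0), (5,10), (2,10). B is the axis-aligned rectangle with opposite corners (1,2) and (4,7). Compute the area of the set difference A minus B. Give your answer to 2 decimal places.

20.00

|A∩B|: x∈[2,4], y∈[2,7] → 2·5 = 10.
|A| = 30.
|A ∖ B| = |A| − |A∩B| = 30 − 10 = 20.00.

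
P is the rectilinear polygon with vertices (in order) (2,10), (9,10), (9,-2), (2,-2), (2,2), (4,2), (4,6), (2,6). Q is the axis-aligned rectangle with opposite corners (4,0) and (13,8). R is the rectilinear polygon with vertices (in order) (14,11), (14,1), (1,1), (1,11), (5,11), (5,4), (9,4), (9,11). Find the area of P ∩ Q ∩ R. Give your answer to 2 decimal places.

19.00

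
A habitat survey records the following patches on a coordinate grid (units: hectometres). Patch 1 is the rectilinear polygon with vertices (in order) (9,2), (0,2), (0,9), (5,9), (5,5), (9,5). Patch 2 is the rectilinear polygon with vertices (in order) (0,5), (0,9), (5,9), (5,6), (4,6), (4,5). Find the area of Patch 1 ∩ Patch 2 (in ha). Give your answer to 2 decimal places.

The intersection is the polygon with vertices (0,9), (5,9), (5,6), (4,6), (4,5), (0,5).
By the shoelace formula its area is 19.00.

19.00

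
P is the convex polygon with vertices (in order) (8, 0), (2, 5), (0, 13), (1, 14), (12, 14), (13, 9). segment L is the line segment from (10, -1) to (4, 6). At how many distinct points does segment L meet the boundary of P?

1

The segment meets the boundary at (8.449,0.809).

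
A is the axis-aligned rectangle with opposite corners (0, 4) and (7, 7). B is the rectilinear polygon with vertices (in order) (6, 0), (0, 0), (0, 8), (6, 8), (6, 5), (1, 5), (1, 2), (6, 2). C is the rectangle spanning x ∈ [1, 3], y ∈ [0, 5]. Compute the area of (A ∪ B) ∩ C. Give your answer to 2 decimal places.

6.00

|A ∪ B| = 41.
|(A ∪ B) ∩ C| = 6.00.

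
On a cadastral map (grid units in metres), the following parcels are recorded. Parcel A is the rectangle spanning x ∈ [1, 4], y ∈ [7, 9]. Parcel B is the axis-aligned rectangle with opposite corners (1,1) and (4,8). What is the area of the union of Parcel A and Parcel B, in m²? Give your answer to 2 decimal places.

24.00

By inclusion–exclusion:
Individual areas: |Parcel A| = 6, |Parcel B| = 21.
|Parcel A∩Parcel B|: x∈[1,4], y∈[7,8] → 3·1 = 3.
|Parcel A ∪ Parcel B| = 27 − 3 = 24.00.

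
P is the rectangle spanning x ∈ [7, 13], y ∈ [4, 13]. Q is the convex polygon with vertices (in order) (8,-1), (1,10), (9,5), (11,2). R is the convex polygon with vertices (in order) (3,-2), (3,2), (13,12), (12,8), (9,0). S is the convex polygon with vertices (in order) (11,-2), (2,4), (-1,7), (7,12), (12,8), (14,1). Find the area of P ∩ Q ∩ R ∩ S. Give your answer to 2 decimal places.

The intersection is the polygon with vertices (7.154,6.154), (9,5), (9.667,4), (7,4), (7,6).
By the shoelace formula its area is 3.56.

3.56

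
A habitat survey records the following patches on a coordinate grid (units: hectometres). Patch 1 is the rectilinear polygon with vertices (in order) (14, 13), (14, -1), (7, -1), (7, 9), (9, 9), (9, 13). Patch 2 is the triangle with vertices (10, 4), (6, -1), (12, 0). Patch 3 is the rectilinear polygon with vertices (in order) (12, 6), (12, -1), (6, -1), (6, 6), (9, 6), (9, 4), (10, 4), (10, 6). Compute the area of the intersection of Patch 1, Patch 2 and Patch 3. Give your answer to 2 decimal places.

12.46

The intersection is the polygon with vertices (10,4), (12,0), (7,-0.833), (7,0.25).
By the shoelace formula its area is 12.46.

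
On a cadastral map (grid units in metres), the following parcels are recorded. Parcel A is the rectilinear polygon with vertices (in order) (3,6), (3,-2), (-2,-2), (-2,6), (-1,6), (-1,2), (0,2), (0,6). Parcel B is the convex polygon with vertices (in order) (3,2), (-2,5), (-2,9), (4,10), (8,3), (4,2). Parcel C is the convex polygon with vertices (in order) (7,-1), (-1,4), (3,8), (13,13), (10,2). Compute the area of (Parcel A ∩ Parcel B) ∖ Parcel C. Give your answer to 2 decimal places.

1.80

|Parcel A ∩ Parcel B| = 10.6.
|(Parcel A ∩ Parcel B) ∩ Parcel C| = 8.8.
|(Parcel A ∩ Parcel B) ∖ Parcel C| = 10.6 − 8.8 = 1.80.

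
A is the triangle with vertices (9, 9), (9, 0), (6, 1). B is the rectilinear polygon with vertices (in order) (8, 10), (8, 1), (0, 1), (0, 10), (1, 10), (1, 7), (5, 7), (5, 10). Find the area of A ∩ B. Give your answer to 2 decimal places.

5.33

The intersection is the polygon with vertices (8,6.333), (8,1), (6,1).
By the shoelace formula its area is 5.33.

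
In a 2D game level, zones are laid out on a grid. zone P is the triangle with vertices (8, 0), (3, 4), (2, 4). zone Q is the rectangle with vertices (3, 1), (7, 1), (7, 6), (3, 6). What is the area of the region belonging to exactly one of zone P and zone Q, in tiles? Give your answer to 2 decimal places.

18.92

|zone P| = 2, |zone Q| = 20, |zone P∩zone Q| = 1.5417.
|zone P △ zone Q| = |zone P| + |zone Q| − 2·|zone P∩zone Q| = 2 + 20 − 3.0833 = 18.92.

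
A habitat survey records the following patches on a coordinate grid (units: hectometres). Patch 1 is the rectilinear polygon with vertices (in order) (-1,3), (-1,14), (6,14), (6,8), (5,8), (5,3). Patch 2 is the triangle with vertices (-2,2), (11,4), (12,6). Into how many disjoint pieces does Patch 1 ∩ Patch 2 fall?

Patch 1 ∩ Patch 2 is a single connected region.

1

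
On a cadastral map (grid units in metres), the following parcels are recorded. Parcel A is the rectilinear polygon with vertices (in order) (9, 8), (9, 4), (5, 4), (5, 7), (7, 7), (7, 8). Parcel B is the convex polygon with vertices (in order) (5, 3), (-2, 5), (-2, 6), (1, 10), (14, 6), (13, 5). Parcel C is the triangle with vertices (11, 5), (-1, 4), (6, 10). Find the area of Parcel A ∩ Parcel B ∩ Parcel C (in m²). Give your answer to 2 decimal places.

10.78

The intersection is the polygon with vertices (5,7), (7,7), (7,8), (7.5,8), (8.222,7.778), (9,7), (9,4.833), (5,4.5).
By the shoelace formula its area is 10.78.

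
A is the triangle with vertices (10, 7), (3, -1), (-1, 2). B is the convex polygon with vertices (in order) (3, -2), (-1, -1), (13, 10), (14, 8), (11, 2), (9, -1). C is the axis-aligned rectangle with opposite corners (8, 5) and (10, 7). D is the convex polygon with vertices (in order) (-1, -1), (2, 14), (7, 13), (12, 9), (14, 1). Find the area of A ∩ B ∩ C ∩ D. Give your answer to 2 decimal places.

The intersection is the polygon with vertices (10,7), (8.25,5), (8,5), (8,6.071), (8.059,6.118).
By the shoelace formula its area is 1.34.

1.34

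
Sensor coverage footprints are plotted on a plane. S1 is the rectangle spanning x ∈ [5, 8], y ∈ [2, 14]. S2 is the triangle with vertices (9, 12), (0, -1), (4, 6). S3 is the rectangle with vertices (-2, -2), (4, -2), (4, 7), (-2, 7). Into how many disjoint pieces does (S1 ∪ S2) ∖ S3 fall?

1

(S1 ∪ S2) ∖ S3 is a single connected region.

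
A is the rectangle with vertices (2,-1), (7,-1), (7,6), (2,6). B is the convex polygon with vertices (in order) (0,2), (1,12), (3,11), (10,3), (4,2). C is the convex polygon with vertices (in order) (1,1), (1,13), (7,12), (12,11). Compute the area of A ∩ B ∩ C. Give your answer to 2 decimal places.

The intersection is the polygon with vertices (6.5,6), (2.1,2), (2,2), (2,6).
By the shoelace formula its area is 9.20.

9.20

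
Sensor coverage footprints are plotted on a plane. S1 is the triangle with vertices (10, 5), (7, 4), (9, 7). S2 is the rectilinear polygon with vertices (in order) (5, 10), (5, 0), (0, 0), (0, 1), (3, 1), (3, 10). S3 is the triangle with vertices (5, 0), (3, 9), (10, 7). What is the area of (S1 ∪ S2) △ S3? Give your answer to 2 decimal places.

|S1 ∪ S2| = 26.5.
|(S1 ∪ S2) ∩ S3| = 10.6418.
|(S1 ∪ S2) △ S3| = 26.5 + 29.5 − 21.2836 = 34.72.

34.72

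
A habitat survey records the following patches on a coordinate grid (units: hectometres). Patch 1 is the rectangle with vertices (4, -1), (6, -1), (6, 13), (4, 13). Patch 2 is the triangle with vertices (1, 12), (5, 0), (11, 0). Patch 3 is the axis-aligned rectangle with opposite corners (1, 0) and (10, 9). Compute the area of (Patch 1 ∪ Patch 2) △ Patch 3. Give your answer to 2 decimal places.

|Patch 1 ∪ Patch 2| = 51.1.
|(Patch 1 ∪ Patch 2) ∩ Patch 3| = 38.25.
|(Patch 1 ∪ Patch 2) △ Patch 3| = 51.1 + 81 − 76.5 = 55.60.

55.60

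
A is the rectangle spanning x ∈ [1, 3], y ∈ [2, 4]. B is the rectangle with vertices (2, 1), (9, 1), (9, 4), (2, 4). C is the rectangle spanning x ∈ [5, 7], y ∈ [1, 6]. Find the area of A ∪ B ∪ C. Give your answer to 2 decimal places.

27.00

By inclusion–exclusion:
Individual areas: |A| = 4, |B| = 21, |C| = 10.
|A∩B|: x∈[2,3], y∈[2,4] → 1·2 = 2.
|A∩C| = 0 (no overlap).
|B∩C|: x∈[5,7], y∈[1,4] → 2·3 = 6.
|A∩B∩C| = 0.
|A ∪ B ∪ C| = 35 − 8 + 0 = 27.00.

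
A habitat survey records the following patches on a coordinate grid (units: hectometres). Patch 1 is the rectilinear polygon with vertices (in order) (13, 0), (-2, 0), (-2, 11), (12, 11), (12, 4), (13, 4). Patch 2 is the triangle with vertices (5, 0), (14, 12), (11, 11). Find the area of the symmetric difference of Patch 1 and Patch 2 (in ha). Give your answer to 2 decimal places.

148.83

|Patch 1| = 158, |Patch 2| = 13.5, |Patch 1∩Patch 2| = 11.3333.
|Patch 1 △ Patch 2| = |Patch 1| + |Patch 2| − 2·|Patch 1∩Patch 2| = 158 + 13.5 − 22.6667 = 148.83.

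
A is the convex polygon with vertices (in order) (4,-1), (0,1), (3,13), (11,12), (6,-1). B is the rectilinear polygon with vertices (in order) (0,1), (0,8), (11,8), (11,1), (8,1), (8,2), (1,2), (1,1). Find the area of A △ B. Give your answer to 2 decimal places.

|A| = 95.5, |B| = 70, |A∩B| = 44.7212.
|A △ B| = |A| + |B| − 2·|A∩B| = 95.5 + 70 − 89.4423 = 76.06.

76.06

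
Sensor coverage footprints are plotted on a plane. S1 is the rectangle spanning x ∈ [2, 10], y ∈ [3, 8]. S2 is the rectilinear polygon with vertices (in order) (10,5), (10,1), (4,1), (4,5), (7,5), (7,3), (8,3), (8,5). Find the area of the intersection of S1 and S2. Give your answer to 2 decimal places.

10.00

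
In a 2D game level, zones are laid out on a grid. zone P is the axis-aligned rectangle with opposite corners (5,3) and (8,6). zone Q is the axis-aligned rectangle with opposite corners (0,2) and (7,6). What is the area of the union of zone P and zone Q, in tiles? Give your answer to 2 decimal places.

By inclusion–exclusion:
Individual areas: |zone P| = 9, |zone Q| = 28.
|zone P∩zone Q|: x∈[5,7], y∈[3,6] → 2·3 = 6.
|zone P ∪ zone Q| = 37 − 6 = 31.00.

31.00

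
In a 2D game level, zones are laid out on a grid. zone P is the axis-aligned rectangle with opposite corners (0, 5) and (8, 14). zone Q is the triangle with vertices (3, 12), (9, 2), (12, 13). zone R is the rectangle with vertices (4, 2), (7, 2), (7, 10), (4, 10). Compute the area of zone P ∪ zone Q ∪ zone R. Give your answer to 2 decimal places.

107.31

By inclusion–exclusion:
Individual areas: |zone P| = 72, |zone Q| = 48, |zone R| = 24.
|zone P∩zone Q| = 21.6889.
|zone P∩zone R|: x∈[4,7], y∈[5,10] → 3·5 = 15.
|zone Q∩zone R| = 6.5333.
|zone P∩zone Q∩zone R| = 6.5333.
|zone P ∪ zone Q ∪ zone R| = 144 − 43.2222 + 6.5333 = 107.31.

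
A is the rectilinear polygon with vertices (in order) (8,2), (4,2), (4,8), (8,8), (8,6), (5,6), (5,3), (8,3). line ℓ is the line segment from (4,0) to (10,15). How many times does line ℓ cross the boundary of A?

The segment meets the boundary at (7.2,8), (6.4,6), (5.2,3), (4.8,2).

4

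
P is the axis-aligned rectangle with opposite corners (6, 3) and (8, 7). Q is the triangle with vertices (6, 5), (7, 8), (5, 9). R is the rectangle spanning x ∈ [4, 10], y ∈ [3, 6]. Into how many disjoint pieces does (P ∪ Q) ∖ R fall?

1

(P ∪ Q) ∖ R is a single connected region.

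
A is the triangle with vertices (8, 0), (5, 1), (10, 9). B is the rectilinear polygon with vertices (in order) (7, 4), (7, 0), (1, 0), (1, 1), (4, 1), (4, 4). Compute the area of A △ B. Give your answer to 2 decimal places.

21.79

|A| = 14.5, |B| = 15, |A∩B| = 3.8542.
|A △ B| = |A| + |B| − 2·|A∩B| = 14.5 + 15 − 7.7083 = 21.79.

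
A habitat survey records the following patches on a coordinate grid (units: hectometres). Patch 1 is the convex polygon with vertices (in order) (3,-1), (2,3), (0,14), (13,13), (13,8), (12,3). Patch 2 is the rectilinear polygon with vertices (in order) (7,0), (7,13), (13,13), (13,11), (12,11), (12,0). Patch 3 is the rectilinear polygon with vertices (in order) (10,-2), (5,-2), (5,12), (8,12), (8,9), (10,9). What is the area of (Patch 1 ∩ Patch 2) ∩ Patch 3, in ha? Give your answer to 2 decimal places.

The region (Patch 1 ∩ Patch 2) ∩ Patch 3 is the polygon with vertices (7,0.778), (7,12), (8,12), (8,9), (10,9), (10,2.111).
By the shoelace formula its area is 25.67.

25.67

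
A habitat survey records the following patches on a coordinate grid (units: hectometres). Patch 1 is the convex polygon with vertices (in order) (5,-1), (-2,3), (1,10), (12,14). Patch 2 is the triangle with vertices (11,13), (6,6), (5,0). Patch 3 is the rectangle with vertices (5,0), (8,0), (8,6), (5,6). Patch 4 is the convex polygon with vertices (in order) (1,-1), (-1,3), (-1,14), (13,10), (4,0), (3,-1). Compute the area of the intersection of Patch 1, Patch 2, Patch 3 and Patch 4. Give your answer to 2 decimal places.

4.85

The intersection is the polygon with vertices (7.769,6), (6.053,2.281), (5.227,1.364), (6,6).
By the shoelace formula its area is 4.85.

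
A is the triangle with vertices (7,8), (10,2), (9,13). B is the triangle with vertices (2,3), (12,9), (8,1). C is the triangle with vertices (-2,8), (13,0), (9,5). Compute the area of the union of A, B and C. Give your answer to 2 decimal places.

By inclusion–exclusion:
Individual areas: |A| = 13.5, |B| = 28, |C| = 21.5.
|A∩B| = 4.2404.
|A∩C| = 1.5074.
|B∩C| = 9.0197.
|A∩B∩C| = 0.7799.
|A ∪ B ∪ C| = 63 − 14.7675 + 0.7799 = 49.01.

49.01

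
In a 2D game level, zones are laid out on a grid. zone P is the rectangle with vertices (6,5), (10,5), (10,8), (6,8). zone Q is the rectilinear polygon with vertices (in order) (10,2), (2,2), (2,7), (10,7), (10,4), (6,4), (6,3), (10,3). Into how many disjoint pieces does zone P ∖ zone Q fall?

1

zone P ∖ zone Q is a single connected region.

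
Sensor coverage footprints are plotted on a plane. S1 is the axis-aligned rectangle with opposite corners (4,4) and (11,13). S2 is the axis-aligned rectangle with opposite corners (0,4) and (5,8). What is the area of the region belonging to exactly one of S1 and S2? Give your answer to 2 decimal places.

75.00

|S1∩S2|: x∈[4,5], y∈[4,8] → 1·4 = 4.
|S1 △ S2| = |S1| + |S2| − 2·|S1∩S2| = 63 + 20 − 8 = 75.00.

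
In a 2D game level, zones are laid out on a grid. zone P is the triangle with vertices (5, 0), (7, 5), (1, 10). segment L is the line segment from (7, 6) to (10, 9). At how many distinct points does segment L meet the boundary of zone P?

The segment lies entirely outside zone P and never meets its boundary.

0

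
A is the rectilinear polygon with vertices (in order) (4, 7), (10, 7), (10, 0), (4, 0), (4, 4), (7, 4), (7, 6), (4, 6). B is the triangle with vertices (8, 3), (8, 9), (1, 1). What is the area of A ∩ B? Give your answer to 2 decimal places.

The intersection is the polygon with vertices (8,7), (8,3), (4,1.857), (4,4), (7,4), (7,6), (5.375,6), (6.25,7).
By the shoelace formula its area is 10.47.

10.47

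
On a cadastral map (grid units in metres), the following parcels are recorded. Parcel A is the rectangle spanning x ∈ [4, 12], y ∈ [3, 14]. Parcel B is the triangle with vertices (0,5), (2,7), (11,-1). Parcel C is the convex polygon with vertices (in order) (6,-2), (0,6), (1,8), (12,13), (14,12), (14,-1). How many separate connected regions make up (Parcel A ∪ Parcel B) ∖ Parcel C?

(Parcel A ∪ Parcel B) ∖ Parcel C splits into 2 disjoint pieces (area 22.5455, area 0.4203).

2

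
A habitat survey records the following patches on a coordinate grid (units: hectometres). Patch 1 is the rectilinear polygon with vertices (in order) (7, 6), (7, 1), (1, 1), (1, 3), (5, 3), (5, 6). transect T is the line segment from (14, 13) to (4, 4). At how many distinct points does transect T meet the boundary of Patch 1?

The segment meets the boundary at (5,4.9), (6.222,6).

2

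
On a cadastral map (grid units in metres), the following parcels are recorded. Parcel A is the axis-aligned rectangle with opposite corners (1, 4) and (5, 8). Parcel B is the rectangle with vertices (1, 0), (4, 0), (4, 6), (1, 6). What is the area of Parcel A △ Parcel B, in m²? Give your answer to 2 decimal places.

|Parcel A∩Parcel B|: x∈[1,4], y∈[4,6] → 3·2 = 6.
|Parcel A △ Parcel B| = |Parcel A| + |Parcel B| − 2·|Parcel A∩Parcel B| = 16 + 18 − 12 = 22.00.

22.00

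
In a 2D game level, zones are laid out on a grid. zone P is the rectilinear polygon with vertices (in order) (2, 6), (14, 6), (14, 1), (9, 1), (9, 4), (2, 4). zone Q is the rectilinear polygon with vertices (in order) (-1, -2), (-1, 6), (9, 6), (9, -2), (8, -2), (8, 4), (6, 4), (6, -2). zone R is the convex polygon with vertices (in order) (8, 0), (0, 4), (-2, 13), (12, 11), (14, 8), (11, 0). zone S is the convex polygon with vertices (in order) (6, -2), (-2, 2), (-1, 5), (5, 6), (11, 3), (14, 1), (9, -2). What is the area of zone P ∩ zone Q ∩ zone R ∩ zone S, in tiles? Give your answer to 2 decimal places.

9.25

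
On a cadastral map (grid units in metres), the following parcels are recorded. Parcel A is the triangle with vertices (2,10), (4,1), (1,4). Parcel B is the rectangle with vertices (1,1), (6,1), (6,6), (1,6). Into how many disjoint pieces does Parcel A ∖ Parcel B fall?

1

Parcel A ∖ Parcel B is a single connected region.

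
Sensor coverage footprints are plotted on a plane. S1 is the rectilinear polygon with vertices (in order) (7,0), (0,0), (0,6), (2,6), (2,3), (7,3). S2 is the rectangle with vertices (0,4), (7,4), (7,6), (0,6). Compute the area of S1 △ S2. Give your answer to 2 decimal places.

|S1| = 27, |S2| = 14, |S1∩S2| = 4.
|S1 △ S2| = |S1| + |S2| − 2·|S1∩S2| = 27 + 14 − 8 = 33.00.

33.00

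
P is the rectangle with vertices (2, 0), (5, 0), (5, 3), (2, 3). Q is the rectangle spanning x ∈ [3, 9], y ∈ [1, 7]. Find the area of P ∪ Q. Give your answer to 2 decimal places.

By inclusion–exclusion:
Individual areas: |P| = 9, |Q| = 36.
|P∩Q|: x∈[3,5], y∈[1,3] → 2·2 = 4.
|P ∪ Q| = 45 − 4 = 41.00.

41.00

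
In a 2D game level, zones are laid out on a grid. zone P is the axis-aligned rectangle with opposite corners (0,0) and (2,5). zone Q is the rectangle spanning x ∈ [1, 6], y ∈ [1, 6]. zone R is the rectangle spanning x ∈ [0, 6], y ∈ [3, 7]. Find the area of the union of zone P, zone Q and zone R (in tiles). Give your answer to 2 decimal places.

38.00

By inclusion–exclusion:
Individual areas: |zone P| = 10, |zone Q| = 25, |zone R| = 24.
|zone P∩zone Q|: x∈[1,2], y∈[1,5] → 1·4 = 4.
|zone P∩zone R|: x∈[0,2], y∈[3,5] → 2·2 = 4.
|zone Q∩zone R|: x∈[1,6], y∈[3,6] → 5·3 = 15.
|zone P∩zone Q∩zone R| = 2.
|zone P ∪ zone Q ∪ zone R| = 59 − 23 + 2 = 38.00.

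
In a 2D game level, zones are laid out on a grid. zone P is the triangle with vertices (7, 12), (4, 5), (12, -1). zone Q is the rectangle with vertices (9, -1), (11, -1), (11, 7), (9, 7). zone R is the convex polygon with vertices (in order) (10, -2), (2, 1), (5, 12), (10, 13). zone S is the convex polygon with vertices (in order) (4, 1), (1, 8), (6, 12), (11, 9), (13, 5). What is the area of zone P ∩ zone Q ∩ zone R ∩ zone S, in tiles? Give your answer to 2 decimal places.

2.06

The intersection is the polygon with vertices (10,4.2), (10,3.667), (9,3.222), (9,6.8).
By the shoelace formula its area is 2.06.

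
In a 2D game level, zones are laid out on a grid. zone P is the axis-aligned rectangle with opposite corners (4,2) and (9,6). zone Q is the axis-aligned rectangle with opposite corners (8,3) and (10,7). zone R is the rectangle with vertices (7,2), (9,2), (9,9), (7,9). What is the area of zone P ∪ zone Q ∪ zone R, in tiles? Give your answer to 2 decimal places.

30.00

By inclusion–exclusion:
Individual areas: |zone P| = 20, |zone Q| = 8, |zone R| = 14.
|zone P∩zone Q|: x∈[8,9], y∈[3,6] → 1·3 = 3.
|zone P∩zone R|: x∈[7,9], y∈[2,6] → 2·4 = 8.
|zone Q∩zone R|: x∈[8,9], y∈[3,7] → 1·4 = 4.
|zone P∩zone Q∩zone R| = 3.
|zone P ∪ zone Q ∪ zone R| = 42 − 15 + 3 = 30.00.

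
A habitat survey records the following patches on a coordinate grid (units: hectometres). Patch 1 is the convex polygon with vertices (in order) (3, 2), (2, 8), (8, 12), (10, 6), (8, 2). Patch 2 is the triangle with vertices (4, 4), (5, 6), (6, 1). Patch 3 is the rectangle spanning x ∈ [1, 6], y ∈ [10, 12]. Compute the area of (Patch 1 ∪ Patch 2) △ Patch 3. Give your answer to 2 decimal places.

|Patch 1 ∪ Patch 2| = 55.2333.
|(Patch 1 ∪ Patch 2) ∩ Patch 3| = 0.3333.
|(Patch 1 ∪ Patch 2) △ Patch 3| = 55.2333 + 10 − 0.6667 = 64.57.

64.57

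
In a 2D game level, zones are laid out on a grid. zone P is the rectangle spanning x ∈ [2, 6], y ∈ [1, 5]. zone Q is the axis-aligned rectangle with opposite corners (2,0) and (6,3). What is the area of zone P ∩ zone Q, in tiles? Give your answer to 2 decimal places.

|zone P∩zone Q|: x∈[2,6], y∈[1,3] → 4·2 = 8.

8.00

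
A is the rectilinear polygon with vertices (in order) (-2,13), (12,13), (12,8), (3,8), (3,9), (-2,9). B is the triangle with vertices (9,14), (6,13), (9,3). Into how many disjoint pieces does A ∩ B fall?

A ∩ B is a single connected region.

1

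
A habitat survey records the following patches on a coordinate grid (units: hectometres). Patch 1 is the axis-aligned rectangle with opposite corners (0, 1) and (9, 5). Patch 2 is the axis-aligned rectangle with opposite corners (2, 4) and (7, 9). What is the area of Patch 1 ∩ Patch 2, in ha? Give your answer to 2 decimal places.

5.00

|Patch 1∩Patch 2|: x∈[2,7], y∈[4,5] → 5·1 = 5.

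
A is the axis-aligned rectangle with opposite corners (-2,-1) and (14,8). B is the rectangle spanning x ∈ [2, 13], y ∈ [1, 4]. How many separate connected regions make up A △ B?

A △ B is a single connected region.

1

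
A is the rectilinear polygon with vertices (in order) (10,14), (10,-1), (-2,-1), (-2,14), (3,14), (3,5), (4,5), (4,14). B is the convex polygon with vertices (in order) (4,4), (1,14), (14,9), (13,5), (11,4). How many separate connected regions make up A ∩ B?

2

A ∩ B splits into 2 disjoint pieces (area 46.3038, area 5.8974).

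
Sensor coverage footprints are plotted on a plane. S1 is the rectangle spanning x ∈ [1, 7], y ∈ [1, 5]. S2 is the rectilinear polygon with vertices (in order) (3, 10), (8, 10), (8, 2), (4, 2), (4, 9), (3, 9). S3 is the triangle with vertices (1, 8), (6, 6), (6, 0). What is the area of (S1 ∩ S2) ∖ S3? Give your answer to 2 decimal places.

3.45

|S1 ∩ S2| = 9.
|(S1 ∩ S2) ∩ S3| = 5.55.
|(S1 ∩ S2) ∖ S3| = 9 − 5.55 = 3.45.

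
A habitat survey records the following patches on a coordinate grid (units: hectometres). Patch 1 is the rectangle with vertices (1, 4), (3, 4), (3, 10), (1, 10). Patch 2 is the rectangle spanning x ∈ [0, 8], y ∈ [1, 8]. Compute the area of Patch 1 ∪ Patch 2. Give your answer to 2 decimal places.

60.00

By inclusion–exclusion:
Individual areas: |Patch 1| = 12, |Patch 2| = 56.
|Patch 1∩Patch 2|: x∈[1,3], y∈[4,8] → 2·4 = 8.
|Patch 1 ∪ Patch 2| = 68 − 8 = 60.00.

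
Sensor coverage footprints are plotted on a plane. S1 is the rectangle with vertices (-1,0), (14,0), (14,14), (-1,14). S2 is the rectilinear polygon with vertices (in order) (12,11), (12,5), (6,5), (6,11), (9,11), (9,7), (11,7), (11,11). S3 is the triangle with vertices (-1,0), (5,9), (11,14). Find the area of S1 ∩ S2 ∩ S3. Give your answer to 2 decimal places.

2.62

The intersection is the polygon with vertices (6,9.833), (7.4,11), (8.429,11), (6,8.167).
By the shoelace formula its area is 2.62.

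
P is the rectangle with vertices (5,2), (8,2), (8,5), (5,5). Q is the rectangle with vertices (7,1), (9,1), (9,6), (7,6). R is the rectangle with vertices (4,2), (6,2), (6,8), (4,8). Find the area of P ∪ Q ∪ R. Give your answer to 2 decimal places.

By inclusion–exclusion:
Individual areas: |P| = 9, |Q| = 10, |R| = 12.
|P∩Q|: x∈[7,8], y∈[2,5] → 1·3 = 3.
|P∩R|: x∈[5,6], y∈[2,5] → 1·3 = 3.
|Q∩R| = 0 (no overlap).
|P∩Q∩R| = 0.
|P ∪ Q ∪ R| = 31 − 6 + 0 = 25.00.

25.00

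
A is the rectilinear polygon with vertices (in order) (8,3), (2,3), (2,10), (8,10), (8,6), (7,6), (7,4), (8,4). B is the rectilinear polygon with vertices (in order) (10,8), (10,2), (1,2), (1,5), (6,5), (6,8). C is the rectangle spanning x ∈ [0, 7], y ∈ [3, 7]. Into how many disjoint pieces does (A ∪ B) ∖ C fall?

(A ∪ B) ∖ C is a single connected region.

1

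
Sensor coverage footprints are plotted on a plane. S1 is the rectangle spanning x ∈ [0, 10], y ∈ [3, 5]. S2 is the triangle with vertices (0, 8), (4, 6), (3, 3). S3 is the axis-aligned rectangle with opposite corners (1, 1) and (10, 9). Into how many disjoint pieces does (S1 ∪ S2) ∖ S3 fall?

(S1 ∪ S2) ∖ S3 splits into 2 disjoint pieces (area 2, area 0.5833).

2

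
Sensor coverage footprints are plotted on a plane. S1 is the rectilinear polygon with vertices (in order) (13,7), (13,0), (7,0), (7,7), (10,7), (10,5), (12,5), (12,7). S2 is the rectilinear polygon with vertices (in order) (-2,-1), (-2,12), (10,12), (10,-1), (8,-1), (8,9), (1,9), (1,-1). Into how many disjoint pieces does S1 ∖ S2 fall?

S1 ∖ S2 splits into 2 disjoint pieces (area 17, area 7).

2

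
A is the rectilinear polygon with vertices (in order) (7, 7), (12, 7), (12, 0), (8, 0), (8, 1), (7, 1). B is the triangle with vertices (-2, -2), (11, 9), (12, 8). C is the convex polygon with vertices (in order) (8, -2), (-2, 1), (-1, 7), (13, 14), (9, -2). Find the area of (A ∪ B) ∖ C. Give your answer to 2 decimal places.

12.09

|A ∪ B| = 42.5043.
|(A ∪ B) ∩ C| = 30.4102.
|(A ∪ B) ∖ C| = 42.5043 − 30.4102 = 12.09.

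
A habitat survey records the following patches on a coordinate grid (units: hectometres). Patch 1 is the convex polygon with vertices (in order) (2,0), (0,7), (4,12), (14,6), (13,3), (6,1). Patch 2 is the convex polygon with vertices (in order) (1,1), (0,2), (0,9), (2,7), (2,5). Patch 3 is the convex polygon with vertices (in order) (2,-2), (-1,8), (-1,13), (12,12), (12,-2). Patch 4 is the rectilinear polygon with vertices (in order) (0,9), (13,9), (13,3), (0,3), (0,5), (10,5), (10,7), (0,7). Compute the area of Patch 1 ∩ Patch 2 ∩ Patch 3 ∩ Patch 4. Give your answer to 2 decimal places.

2.90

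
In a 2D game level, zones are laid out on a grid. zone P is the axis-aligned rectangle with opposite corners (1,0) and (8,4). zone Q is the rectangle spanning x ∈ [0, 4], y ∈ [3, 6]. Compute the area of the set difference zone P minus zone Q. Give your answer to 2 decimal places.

25.00

|zone P∩zone Q|: x∈[1,4], y∈[3,4] → 3·1 = 3.
|zone P| = 28.
|zone P ∖ zone Q| = |zone P| − |zone P∩zone Q| = 28 − 3 = 25.00.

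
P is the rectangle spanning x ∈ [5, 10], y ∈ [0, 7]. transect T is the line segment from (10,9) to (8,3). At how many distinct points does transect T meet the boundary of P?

The segment meets the boundary at (9.333,7).

1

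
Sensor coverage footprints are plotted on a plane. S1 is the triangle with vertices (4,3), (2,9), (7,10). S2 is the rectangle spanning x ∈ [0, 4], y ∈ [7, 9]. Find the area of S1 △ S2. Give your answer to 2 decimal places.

17.33

|S1| = 16, |S2| = 8, |S1∩S2| = 3.3333.
|S1 △ S2| = |S1| + |S2| − 2·|S1∩S2| = 16 + 8 − 6.6667 = 17.33.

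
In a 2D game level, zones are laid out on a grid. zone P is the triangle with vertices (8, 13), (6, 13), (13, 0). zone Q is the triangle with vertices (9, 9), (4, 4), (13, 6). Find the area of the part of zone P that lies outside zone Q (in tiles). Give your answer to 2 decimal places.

9.43

|zone P| = 13, |zone P∩zone Q| = 3.5667.
|zone P ∖ zone Q| = |zone P| − |zone P∩zone Q| = 13 − 3.5667 = 9.43.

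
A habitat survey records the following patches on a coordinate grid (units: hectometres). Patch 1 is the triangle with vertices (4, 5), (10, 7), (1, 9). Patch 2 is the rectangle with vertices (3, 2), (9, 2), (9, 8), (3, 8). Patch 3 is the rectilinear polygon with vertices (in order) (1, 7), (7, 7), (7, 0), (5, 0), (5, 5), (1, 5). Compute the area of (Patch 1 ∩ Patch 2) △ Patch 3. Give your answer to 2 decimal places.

|Patch 1 ∩ Patch 2| = 11.8056.
|(Patch 1 ∩ Patch 2) ∩ Patch 3| = 5.8333.
|(Patch 1 ∩ Patch 2) △ Patch 3| = 11.8056 + 22 − 11.6667 = 22.14.

22.14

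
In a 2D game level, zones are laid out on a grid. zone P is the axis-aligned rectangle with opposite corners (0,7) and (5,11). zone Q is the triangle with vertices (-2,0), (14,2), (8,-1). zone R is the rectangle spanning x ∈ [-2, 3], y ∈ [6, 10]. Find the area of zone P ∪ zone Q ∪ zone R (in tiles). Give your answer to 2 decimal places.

49.00

By inclusion–exclusion:
Individual areas: |zone P| = 20, |zone Q| = 18, |zone R| = 20.
|zone P∩zone Q| = 0.
|zone P∩zone R|: x∈[0,3], y∈[7,10] → 3·3 = 9.
|zone Q∩zone R| = 0.
|zone P∩zone Q∩zone R| = 0.
|zone P ∪ zone Q ∪ zone R| = 58 − 9 + 0 = 49.00.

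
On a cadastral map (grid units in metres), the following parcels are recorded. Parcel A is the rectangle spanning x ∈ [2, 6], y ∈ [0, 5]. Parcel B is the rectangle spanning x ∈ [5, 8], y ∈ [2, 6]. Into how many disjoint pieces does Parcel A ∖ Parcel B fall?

1

Parcel A ∖ Parcel B is a single connected region.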